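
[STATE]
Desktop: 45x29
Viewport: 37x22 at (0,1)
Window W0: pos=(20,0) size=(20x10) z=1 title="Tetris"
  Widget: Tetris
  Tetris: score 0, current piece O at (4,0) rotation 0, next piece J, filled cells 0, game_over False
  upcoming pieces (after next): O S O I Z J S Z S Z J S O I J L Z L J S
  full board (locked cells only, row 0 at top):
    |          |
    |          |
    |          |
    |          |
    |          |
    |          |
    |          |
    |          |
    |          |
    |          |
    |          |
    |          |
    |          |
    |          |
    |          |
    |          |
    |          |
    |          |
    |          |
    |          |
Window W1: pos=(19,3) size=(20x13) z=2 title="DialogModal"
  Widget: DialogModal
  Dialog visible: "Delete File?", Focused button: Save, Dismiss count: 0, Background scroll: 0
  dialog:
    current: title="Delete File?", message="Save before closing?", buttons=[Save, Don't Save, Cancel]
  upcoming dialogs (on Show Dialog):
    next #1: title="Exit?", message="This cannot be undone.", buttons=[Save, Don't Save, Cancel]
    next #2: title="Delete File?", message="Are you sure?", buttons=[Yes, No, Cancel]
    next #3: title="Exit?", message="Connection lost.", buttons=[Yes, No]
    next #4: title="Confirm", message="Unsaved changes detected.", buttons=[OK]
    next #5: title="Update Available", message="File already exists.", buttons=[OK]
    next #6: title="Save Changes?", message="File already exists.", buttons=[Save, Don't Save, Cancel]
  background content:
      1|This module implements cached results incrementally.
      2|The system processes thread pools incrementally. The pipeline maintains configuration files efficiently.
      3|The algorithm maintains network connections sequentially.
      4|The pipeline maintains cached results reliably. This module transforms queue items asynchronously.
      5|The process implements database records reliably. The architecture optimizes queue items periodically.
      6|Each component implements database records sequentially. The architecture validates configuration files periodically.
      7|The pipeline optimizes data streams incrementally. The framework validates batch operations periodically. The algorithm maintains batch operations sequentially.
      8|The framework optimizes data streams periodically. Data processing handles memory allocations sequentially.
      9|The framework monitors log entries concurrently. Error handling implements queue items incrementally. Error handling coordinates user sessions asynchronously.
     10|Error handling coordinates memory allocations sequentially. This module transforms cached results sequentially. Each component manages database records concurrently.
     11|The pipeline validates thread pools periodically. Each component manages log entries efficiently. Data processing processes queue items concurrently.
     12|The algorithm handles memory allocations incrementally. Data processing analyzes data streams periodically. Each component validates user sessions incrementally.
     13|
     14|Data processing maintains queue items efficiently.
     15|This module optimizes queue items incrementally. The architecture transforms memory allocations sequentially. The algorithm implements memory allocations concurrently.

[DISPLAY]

                    ┃ Tetris         
                    ┠────────────────
                   ┏━━━━━━━━━━━━━━━━━
                   ┃ DialogModal     
                   ┠─────────────────
                   ┃This module imple
                   ┃The system proces
                   ┃Th┌────────────┐i
                   ┃Th│Delete File?│n
                   ┃Th│Save before │e
                   ┃Ea│[Save]  Don'│m
                   ┃Th└────────────┘i
                   ┃The framework opt
                   ┃The framework mon
                   ┗━━━━━━━━━━━━━━━━━
                                     
                                     
                                     
                                     
                                     
                                     
                                     


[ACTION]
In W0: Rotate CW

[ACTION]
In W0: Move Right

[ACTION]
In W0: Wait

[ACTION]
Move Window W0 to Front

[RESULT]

                    ┃ Tetris         
                    ┠────────────────
                   ┏┃                
                   ┃┃                
                   ┠┃                
                   ┃┃                
                   ┃┃                
                   ┃┃                
                   ┃┗━━━━━━━━━━━━━━━━
                   ┃Th│Save before │e
                   ┃Ea│[Save]  Don'│m
                   ┃Th└────────────┘i
                   ┃The framework opt
                   ┃The framework mon
                   ┗━━━━━━━━━━━━━━━━━
                                     
                                     
                                     
                                     
                                     
                                     
                                     


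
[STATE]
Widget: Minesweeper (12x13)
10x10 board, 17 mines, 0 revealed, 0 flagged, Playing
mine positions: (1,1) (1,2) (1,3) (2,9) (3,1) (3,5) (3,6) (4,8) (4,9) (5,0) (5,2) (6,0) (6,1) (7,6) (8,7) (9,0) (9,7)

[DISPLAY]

■■■■■■■■■■  
■■■■■■■■■■  
■■■■■■■■■■  
■■■■■■■■■■  
■■■■■■■■■■  
■■■■■■■■■■  
■■■■■■■■■■  
■■■■■■■■■■  
■■■■■■■■■■  
■■■■■■■■■■  
            
            
            


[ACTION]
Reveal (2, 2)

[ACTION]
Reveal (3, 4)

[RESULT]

■■■■■■■■■■  
■■■■■■■■■■  
■■4■■■■■■■  
■■■■1■■■■■  
■■■■■■■■■■  
■■■■■■■■■■  
■■■■■■■■■■  
■■■■■■■■■■  
■■■■■■■■■■  
■■■■■■■■■■  
            
            
            


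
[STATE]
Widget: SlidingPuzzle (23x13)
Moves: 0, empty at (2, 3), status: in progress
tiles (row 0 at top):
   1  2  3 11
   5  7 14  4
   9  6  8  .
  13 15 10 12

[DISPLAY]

┌────┬────┬────┬────┐  
│  1 │  2 │  3 │ 11 │  
├────┼────┼────┼────┤  
│  5 │  7 │ 14 │  4 │  
├────┼────┼────┼────┤  
│  9 │  6 │  8 │    │  
├────┼────┼────┼────┤  
│ 13 │ 15 │ 10 │ 12 │  
└────┴────┴────┴────┘  
Moves: 0               
                       
                       
                       


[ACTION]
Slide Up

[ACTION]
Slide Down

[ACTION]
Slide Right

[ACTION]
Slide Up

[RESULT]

┌────┬────┬────┬────┐  
│  1 │  2 │  3 │ 11 │  
├────┼────┼────┼────┤  
│  5 │  7 │ 14 │  4 │  
├────┼────┼────┼────┤  
│  9 │  6 │ 10 │  8 │  
├────┼────┼────┼────┤  
│ 13 │ 15 │    │ 12 │  
└────┴────┴────┴────┘  
Moves: 4               
                       
                       
                       


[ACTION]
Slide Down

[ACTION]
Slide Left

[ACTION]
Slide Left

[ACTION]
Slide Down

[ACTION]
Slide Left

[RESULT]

┌────┬────┬────┬────┐  
│  1 │  2 │  3 │ 11 │  
├────┼────┼────┼────┤  
│  5 │  7 │ 14 │    │  
├────┼────┼────┼────┤  
│  9 │  6 │  8 │  4 │  
├────┼────┼────┼────┤  
│ 13 │ 15 │ 10 │ 12 │  
└────┴────┴────┴────┘  
Moves: 7               
                       
                       
                       


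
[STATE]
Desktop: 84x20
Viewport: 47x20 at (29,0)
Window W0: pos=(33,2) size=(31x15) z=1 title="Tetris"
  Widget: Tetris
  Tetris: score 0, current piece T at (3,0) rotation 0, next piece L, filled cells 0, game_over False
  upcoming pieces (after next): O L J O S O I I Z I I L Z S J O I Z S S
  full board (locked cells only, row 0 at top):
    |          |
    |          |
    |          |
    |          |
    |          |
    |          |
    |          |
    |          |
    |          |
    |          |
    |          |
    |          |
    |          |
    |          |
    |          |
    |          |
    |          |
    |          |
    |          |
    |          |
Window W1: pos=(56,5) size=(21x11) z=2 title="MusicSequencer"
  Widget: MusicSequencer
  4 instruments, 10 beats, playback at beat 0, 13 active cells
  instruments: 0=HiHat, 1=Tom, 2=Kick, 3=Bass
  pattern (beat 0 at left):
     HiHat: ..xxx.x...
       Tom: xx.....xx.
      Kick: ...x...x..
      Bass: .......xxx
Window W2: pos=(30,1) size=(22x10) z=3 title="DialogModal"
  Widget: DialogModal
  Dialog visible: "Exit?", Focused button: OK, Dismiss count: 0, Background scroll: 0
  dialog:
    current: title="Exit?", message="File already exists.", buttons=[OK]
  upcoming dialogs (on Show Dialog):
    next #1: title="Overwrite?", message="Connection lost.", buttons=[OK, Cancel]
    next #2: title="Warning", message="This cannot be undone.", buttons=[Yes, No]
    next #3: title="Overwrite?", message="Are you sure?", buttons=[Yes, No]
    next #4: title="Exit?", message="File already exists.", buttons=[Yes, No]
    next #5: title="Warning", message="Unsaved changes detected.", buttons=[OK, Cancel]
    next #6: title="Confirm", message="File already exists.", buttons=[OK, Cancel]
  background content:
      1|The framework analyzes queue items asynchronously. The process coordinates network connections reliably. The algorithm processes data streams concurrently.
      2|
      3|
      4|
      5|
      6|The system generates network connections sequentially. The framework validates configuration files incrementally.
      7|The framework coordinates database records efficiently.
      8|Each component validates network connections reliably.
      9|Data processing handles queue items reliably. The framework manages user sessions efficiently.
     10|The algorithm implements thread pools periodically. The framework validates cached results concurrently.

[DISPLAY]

                                               
 ┏━━━━━━━━━━━━━━━━━━━━┓                        
 ┃ DialogModal        ┃━━━━━━━━━━━┓            
 ┠────────────────────┨           ┃            
 ┃Th┌──────────────┐yz┃───────────┨            
 ┃  │    Exit?     │  ┃    ┏━━━━━━━━━━━━━━━━━━━
 ┃  │File already e│  ┃    ┃ MusicSequencer    
 ┃  │     [OK]     │  ┃    ┠───────────────────
 ┃  └──────────────┘  ┃    ┃      ▼123456789   
 ┃The system generates┃    ┃ HiHat··███·█···   
 ┗━━━━━━━━━━━━━━━━━━━━┛    ┃   Tom██·····██·   
    ┃          │Score:     ┃  Kick···█···█··   
    ┃          │0          ┃  Bass·······███   
    ┃          │           ┃                   
    ┃          │           ┃                   
    ┃          │           ┗━━━━━━━━━━━━━━━━━━━
    ┗━━━━━━━━━━━━━━━━━━━━━━━━━━━━━┛            
                                               
                                               
                                               


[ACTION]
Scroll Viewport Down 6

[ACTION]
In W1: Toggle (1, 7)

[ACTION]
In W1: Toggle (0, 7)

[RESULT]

                                               
 ┏━━━━━━━━━━━━━━━━━━━━┓                        
 ┃ DialogModal        ┃━━━━━━━━━━━┓            
 ┠────────────────────┨           ┃            
 ┃Th┌──────────────┐yz┃───────────┨            
 ┃  │    Exit?     │  ┃    ┏━━━━━━━━━━━━━━━━━━━
 ┃  │File already e│  ┃    ┃ MusicSequencer    
 ┃  │     [OK]     │  ┃    ┠───────────────────
 ┃  └──────────────┘  ┃    ┃      ▼123456789   
 ┃The system generates┃    ┃ HiHat··███·██··   
 ┗━━━━━━━━━━━━━━━━━━━━┛    ┃   Tom██······█·   
    ┃          │Score:     ┃  Kick···█···█··   
    ┃          │0          ┃  Bass·······███   
    ┃          │           ┃                   
    ┃          │           ┃                   
    ┃          │           ┗━━━━━━━━━━━━━━━━━━━
    ┗━━━━━━━━━━━━━━━━━━━━━━━━━━━━━┛            
                                               
                                               
                                               


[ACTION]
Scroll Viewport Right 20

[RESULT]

                                               
━━━━━━━━━━━━━━┓                                
gModal        ┃━━━━━━━━━━━┓                    
──────────────┨           ┃                    
───────────┐yz┃───────────┨                    
 Exit?     │  ┃    ┏━━━━━━━━━━━━━━━━━━━┓       
e already e│  ┃    ┃ MusicSequencer    ┃       
  [OK]     │  ┃    ┠───────────────────┨       
───────────┘  ┃    ┃      ▼123456789   ┃       
stem generates┃    ┃ HiHat··███·██··   ┃       
━━━━━━━━━━━━━━┛    ┃   Tom██······█·   ┃       
       │Score:     ┃  Kick···█···█··   ┃       
       │0          ┃  Bass·······███   ┃       
       │           ┃                   ┃       
       │           ┃                   ┃       
       │           ┗━━━━━━━━━━━━━━━━━━━┛       
━━━━━━━━━━━━━━━━━━━━━━━━━━┛                    
                                               
                                               
                                               


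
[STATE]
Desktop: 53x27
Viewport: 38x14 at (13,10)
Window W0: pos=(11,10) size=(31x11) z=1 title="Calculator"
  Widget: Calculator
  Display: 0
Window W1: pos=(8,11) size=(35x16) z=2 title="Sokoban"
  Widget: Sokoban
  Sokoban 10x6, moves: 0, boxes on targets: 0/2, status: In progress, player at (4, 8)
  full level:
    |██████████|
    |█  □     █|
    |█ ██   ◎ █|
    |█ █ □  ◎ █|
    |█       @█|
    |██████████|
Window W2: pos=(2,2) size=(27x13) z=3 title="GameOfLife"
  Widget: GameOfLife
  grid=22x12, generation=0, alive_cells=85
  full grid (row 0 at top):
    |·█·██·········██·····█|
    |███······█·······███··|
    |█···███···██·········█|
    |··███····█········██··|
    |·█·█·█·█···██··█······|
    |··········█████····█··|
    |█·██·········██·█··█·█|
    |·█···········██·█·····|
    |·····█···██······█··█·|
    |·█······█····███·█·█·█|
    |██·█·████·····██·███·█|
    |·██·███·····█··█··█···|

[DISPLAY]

···██·█··█·█   ┃━━━━━━━━━━━━┓         
···██·█·····   ┃━━━━━━━━━━━━━┓        
█······█··█·   ┃             ┃        
···███·█·█·█   ┃─────────────┨        
━━━━━━━━━━━━━━━┛             ┃        
     █                       ┃        
   ◎ █                       ┃        
□  ◎ █                       ┃        
    @█                       ┃        
██████                       ┃        
s: 0  0/2                    ┃        
                             ┃        
                             ┃        
                             ┃        


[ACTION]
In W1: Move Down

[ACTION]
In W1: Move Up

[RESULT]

···██·█··█·█   ┃━━━━━━━━━━━━┓         
···██·█·····   ┃━━━━━━━━━━━━━┓        
█······█··█·   ┃             ┃        
···███·█·█·█   ┃─────────────┨        
━━━━━━━━━━━━━━━┛             ┃        
     █                       ┃        
   ◎ █                       ┃        
□  ◎@█                       ┃        
     █                       ┃        
██████                       ┃        
s: 1  0/2                    ┃        
                             ┃        
                             ┃        
                             ┃        


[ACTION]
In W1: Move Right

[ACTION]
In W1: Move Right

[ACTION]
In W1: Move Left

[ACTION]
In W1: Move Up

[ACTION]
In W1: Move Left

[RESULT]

···██·█··█·█   ┃━━━━━━━━━━━━┓         
···██·█·····   ┃━━━━━━━━━━━━━┓        
█······█··█·   ┃             ┃        
···███·█·█·█   ┃─────────────┨        
━━━━━━━━━━━━━━━┛             ┃        
     █                       ┃        
  @◎ █                       ┃        
□  ◎ █                       ┃        
     █                       ┃        
██████                       ┃        
s: 4  0/2                    ┃        
                             ┃        
                             ┃        
                             ┃        


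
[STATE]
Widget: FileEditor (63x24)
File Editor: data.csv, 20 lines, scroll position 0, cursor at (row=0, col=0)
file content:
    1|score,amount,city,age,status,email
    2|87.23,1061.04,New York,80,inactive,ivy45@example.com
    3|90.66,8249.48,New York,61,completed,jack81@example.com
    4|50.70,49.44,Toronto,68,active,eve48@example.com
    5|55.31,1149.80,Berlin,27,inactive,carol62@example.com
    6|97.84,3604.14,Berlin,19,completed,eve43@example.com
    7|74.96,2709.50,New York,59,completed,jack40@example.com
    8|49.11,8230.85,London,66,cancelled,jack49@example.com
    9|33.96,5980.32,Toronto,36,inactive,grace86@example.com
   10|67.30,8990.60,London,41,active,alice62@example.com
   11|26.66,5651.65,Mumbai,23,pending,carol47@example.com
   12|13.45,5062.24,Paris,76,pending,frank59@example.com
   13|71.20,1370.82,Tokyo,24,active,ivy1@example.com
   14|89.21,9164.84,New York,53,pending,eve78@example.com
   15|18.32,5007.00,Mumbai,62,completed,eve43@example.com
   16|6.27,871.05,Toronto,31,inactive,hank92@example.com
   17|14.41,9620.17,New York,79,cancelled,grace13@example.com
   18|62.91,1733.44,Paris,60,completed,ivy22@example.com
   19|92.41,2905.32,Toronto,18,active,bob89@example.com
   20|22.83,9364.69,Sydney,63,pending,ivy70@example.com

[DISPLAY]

█core,amount,city,age,status,email                            ▲
87.23,1061.04,New York,80,inactive,ivy45@example.com          █
90.66,8249.48,New York,61,completed,jack81@example.com        ░
50.70,49.44,Toronto,68,active,eve48@example.com               ░
55.31,1149.80,Berlin,27,inactive,carol62@example.com          ░
97.84,3604.14,Berlin,19,completed,eve43@example.com           ░
74.96,2709.50,New York,59,completed,jack40@example.com        ░
49.11,8230.85,London,66,cancelled,jack49@example.com          ░
33.96,5980.32,Toronto,36,inactive,grace86@example.com         ░
67.30,8990.60,London,41,active,alice62@example.com            ░
26.66,5651.65,Mumbai,23,pending,carol47@example.com           ░
13.45,5062.24,Paris,76,pending,frank59@example.com            ░
71.20,1370.82,Tokyo,24,active,ivy1@example.com                ░
89.21,9164.84,New York,53,pending,eve78@example.com           ░
18.32,5007.00,Mumbai,62,completed,eve43@example.com           ░
6.27,871.05,Toronto,31,inactive,hank92@example.com            ░
14.41,9620.17,New York,79,cancelled,grace13@example.com       ░
62.91,1733.44,Paris,60,completed,ivy22@example.com            ░
92.41,2905.32,Toronto,18,active,bob89@example.com             ░
22.83,9364.69,Sydney,63,pending,ivy70@example.com             ░
                                                              ░
                                                              ░
                                                              ░
                                                              ▼


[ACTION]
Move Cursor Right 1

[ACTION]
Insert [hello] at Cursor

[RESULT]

shello█ore,amount,city,age,status,email                       ▲
87.23,1061.04,New York,80,inactive,ivy45@example.com          █
90.66,8249.48,New York,61,completed,jack81@example.com        ░
50.70,49.44,Toronto,68,active,eve48@example.com               ░
55.31,1149.80,Berlin,27,inactive,carol62@example.com          ░
97.84,3604.14,Berlin,19,completed,eve43@example.com           ░
74.96,2709.50,New York,59,completed,jack40@example.com        ░
49.11,8230.85,London,66,cancelled,jack49@example.com          ░
33.96,5980.32,Toronto,36,inactive,grace86@example.com         ░
67.30,8990.60,London,41,active,alice62@example.com            ░
26.66,5651.65,Mumbai,23,pending,carol47@example.com           ░
13.45,5062.24,Paris,76,pending,frank59@example.com            ░
71.20,1370.82,Tokyo,24,active,ivy1@example.com                ░
89.21,9164.84,New York,53,pending,eve78@example.com           ░
18.32,5007.00,Mumbai,62,completed,eve43@example.com           ░
6.27,871.05,Toronto,31,inactive,hank92@example.com            ░
14.41,9620.17,New York,79,cancelled,grace13@example.com       ░
62.91,1733.44,Paris,60,completed,ivy22@example.com            ░
92.41,2905.32,Toronto,18,active,bob89@example.com             ░
22.83,9364.69,Sydney,63,pending,ivy70@example.com             ░
                                                              ░
                                                              ░
                                                              ░
                                                              ▼


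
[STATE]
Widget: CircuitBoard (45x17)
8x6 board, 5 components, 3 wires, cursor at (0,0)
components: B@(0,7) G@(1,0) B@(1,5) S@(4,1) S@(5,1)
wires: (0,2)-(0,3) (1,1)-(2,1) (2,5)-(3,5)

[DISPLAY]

   0 1 2 3 4 5 6 7                           
0  [.]      · ─ ·               B            
                                             
1   G   ·               B                    
        │                                    
2       ·               ·                    
                        │                    
3                       ·                    
                                             
4       S                                    
                                             
5       S                                    
Cursor: (0,0)                                
                                             
                                             
                                             
                                             


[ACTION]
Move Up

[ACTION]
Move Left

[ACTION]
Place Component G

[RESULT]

   0 1 2 3 4 5 6 7                           
0  [G]      · ─ ·               B            
                                             
1   G   ·               B                    
        │                                    
2       ·               ·                    
                        │                    
3                       ·                    
                                             
4       S                                    
                                             
5       S                                    
Cursor: (0,0)                                
                                             
                                             
                                             
                                             


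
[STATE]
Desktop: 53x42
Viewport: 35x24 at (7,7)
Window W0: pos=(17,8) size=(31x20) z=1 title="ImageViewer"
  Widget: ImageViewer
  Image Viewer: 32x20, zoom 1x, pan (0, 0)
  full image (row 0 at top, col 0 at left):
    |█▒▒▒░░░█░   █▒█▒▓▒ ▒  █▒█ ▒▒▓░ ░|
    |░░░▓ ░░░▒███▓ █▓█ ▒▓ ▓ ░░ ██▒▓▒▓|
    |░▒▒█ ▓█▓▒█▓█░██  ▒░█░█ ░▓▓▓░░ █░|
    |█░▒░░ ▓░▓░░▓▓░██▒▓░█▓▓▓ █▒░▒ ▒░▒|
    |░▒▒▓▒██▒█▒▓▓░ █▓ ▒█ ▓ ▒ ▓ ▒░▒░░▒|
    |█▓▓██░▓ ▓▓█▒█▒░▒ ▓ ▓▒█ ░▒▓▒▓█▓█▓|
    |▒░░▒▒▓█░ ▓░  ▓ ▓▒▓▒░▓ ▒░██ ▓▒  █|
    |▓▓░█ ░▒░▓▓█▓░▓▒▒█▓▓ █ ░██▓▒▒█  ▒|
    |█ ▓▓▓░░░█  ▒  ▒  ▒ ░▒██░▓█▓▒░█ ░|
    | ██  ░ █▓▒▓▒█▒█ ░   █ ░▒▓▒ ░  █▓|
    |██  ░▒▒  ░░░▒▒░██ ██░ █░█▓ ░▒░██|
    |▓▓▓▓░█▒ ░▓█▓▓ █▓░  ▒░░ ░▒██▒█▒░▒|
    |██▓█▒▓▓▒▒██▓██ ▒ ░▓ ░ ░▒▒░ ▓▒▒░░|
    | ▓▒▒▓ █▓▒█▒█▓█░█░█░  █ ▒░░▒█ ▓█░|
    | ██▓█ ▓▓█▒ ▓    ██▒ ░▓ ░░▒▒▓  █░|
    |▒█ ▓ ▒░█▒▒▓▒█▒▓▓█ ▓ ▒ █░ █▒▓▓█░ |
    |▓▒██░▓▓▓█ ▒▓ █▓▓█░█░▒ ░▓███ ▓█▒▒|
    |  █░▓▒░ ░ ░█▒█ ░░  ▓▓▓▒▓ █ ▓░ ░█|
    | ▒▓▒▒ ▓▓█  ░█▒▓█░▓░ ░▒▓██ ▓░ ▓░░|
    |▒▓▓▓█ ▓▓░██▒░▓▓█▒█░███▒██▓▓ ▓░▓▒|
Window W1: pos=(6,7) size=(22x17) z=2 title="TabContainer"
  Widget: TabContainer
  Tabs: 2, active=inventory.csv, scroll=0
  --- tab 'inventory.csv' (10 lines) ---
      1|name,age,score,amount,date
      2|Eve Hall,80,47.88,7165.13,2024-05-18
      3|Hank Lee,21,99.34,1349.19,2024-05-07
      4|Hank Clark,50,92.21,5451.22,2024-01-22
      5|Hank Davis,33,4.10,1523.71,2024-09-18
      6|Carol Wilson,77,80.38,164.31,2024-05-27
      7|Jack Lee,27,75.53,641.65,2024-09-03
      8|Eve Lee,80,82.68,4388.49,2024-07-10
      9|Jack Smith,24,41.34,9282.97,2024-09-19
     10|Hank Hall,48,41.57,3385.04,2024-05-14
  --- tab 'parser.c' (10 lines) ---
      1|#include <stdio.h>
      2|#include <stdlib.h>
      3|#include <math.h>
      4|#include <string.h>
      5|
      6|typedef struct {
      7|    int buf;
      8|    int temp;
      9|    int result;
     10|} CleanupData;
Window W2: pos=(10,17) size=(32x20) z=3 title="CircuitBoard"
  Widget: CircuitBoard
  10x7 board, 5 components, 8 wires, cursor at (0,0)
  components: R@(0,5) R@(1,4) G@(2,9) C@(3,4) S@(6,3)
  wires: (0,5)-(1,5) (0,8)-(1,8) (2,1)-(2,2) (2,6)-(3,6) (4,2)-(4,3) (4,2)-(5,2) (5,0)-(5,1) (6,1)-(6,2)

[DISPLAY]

━━━━━━━━━━━━━━━━━━━━┓              
 TabContainer       ┃━━━━━━━━━━━━━━
────────────────────┨er            
[inventory.csv]│ par┃──────────────
────────────────────┃  █▒█▒▓▒ ▒  █▒
name,age,score,amoun┃██▓ █▓█ ▒▓ ▓ ░
Eve Hall,80,47.88,71┃▓█░██  ▒░█░█ ░
Hank Lee,21,99.34,13┃░▓▓░██▒▓░█▓▓▓ 
Hank Clark,50,92.21,┃▓▓░ █▓ ▒█ ▓ ▒ 
Hank Davis,33,4.10,1┃█▒█▒░▒ ▓ ▓▒█ ░
Car┏━━━━━━━━━━━━━━━━━━━━━━━━━━━━━━┓
Jac┃ CircuitBoard                 ┃
Eve┠──────────────────────────────┨
Jac┃   0 1 2 3 4 5 6 7 8 9        ┃
Han┃0  [.]                  R     ┃
   ┃                        │     ┃
━━━┃1                   R   ·     ┃
   ┃                              ┃
   ┃2       · ─ ·               · ┃
   ┃                            │ ┃
   ┃3                   C       · ┃
   ┃                              ┃
   ┃4           · ─ ·             ┃
   ┃            │                 ┃


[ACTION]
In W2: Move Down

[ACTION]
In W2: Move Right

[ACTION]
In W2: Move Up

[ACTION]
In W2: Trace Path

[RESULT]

━━━━━━━━━━━━━━━━━━━━┓              
 TabContainer       ┃━━━━━━━━━━━━━━
────────────────────┨er            
[inventory.csv]│ par┃──────────────
────────────────────┃  █▒█▒▓▒ ▒  █▒
name,age,score,amoun┃██▓ █▓█ ▒▓ ▓ ░
Eve Hall,80,47.88,71┃▓█░██  ▒░█░█ ░
Hank Lee,21,99.34,13┃░▓▓░██▒▓░█▓▓▓ 
Hank Clark,50,92.21,┃▓▓░ █▓ ▒█ ▓ ▒ 
Hank Davis,33,4.10,1┃█▒█▒░▒ ▓ ▓▒█ ░
Car┏━━━━━━━━━━━━━━━━━━━━━━━━━━━━━━┓
Jac┃ CircuitBoard                 ┃
Eve┠──────────────────────────────┨
Jac┃   0 1 2 3 4 5 6 7 8 9        ┃
Han┃0      [.]              R     ┃
   ┃                        │     ┃
━━━┃1                   R   ·     ┃
   ┃                              ┃
   ┃2       · ─ ·               · ┃
   ┃                            │ ┃
   ┃3                   C       · ┃
   ┃                              ┃
   ┃4           · ─ ·             ┃
   ┃            │                 ┃


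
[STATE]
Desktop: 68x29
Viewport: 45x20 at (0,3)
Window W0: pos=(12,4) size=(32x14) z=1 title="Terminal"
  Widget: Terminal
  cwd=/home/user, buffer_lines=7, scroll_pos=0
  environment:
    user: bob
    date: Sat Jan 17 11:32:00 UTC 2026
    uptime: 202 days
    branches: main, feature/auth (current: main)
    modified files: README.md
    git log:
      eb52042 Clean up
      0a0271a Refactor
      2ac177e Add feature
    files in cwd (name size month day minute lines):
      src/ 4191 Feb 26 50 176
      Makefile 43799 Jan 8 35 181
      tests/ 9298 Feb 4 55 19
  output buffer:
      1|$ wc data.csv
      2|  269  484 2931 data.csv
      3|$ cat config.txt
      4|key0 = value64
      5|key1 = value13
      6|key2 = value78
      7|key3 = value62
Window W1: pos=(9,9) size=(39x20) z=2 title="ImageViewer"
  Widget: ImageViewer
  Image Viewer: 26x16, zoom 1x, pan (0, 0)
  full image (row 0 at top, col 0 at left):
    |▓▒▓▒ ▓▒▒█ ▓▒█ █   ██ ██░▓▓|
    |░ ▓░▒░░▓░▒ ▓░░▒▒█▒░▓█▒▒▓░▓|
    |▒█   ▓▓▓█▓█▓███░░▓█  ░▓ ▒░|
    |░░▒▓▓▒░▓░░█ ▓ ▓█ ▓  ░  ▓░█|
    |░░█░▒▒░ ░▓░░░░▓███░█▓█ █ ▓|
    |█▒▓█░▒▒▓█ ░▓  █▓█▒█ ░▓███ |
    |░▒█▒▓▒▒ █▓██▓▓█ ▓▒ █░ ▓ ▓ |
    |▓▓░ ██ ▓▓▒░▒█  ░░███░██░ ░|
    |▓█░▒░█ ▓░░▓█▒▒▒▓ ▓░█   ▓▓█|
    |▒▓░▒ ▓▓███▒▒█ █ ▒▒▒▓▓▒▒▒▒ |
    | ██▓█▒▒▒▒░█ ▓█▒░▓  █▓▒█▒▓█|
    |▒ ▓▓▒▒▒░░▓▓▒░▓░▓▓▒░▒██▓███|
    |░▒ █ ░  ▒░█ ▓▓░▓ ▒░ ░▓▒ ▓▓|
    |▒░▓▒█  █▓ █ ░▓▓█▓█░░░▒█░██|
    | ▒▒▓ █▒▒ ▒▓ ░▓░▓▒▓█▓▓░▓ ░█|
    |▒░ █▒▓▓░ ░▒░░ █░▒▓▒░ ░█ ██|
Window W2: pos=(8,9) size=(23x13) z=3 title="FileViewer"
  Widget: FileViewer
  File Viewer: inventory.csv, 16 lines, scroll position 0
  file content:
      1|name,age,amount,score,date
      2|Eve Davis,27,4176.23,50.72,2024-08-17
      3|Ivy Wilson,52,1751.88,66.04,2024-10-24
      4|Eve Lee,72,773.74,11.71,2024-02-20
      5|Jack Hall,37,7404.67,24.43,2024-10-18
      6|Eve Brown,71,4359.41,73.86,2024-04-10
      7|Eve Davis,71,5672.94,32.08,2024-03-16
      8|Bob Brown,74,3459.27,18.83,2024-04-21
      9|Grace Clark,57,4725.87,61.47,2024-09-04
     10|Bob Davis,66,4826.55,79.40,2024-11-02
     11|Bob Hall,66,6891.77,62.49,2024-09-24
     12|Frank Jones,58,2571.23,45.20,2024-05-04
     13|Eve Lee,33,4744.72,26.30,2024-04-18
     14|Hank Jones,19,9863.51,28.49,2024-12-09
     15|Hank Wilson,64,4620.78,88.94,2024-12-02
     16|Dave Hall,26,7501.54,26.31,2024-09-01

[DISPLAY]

                                             
            ┏━━━━━━━━━━━━━━━━━━━━━━━━━━━━━━┓ 
            ┃ Terminal                     ┃ 
            ┠──────────────────────────────┨ 
            ┃$ wc data.csv                 ┃ 
            ┃  269  484 2931 data.csv      ┃ 
        ┏━━━━━━━━━━━━━━━━━━━━━┓━━━━━━━━━━━━━━
        ┃ FileViewer          ┃              
        ┠─────────────────────┨──────────────
        ┃name,age,amount,scor▲┃██░▓▓         
        ┃Eve Davis,27,4176.23█┃▒▒▓░▓         
        ┃Ivy Wilson,52,1751.8░┃░▓ ▒░         
        ┃Eve Lee,72,773.74,11░┃  ▓░█         
        ┃Jack Hall,37,7404.67░┃█ █ ▓         
        ┃Eve Brown,71,4359.41░┃▓███          
        ┃Eve Davis,71,5672.94░┃ ▓ ▓          
        ┃Bob Brown,74,3459.27░┃██░ ░         
        ┃Grace Clark,57,4725.▼┃  ▓▓█         
        ┗━━━━━━━━━━━━━━━━━━━━━┛▒▒▒▒          
         ┃ ██▓█▒▒▒▒░█ ▓█▒░▓  █▓▒█▒▓█         


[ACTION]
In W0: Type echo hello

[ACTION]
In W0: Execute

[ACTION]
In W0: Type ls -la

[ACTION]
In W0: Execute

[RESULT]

                                             
            ┏━━━━━━━━━━━━━━━━━━━━━━━━━━━━━━┓ 
            ┃ Terminal                     ┃ 
            ┠──────────────────────────────┨ 
            ┃key1 = value13                ┃ 
            ┃key2 = value78                ┃ 
        ┏━━━━━━━━━━━━━━━━━━━━━┓━━━━━━━━━━━━━━
        ┃ FileViewer          ┃              
        ┠─────────────────────┨──────────────
        ┃name,age,amount,scor▲┃██░▓▓         
        ┃Eve Davis,27,4176.23█┃▒▒▓░▓         
        ┃Ivy Wilson,52,1751.8░┃░▓ ▒░         
        ┃Eve Lee,72,773.74,11░┃  ▓░█         
        ┃Jack Hall,37,7404.67░┃█ █ ▓         
        ┃Eve Brown,71,4359.41░┃▓███          
        ┃Eve Davis,71,5672.94░┃ ▓ ▓          
        ┃Bob Brown,74,3459.27░┃██░ ░         
        ┃Grace Clark,57,4725.▼┃  ▓▓█         
        ┗━━━━━━━━━━━━━━━━━━━━━┛▒▒▒▒          
         ┃ ██▓█▒▒▒▒░█ ▓█▒░▓  █▓▒█▒▓█         


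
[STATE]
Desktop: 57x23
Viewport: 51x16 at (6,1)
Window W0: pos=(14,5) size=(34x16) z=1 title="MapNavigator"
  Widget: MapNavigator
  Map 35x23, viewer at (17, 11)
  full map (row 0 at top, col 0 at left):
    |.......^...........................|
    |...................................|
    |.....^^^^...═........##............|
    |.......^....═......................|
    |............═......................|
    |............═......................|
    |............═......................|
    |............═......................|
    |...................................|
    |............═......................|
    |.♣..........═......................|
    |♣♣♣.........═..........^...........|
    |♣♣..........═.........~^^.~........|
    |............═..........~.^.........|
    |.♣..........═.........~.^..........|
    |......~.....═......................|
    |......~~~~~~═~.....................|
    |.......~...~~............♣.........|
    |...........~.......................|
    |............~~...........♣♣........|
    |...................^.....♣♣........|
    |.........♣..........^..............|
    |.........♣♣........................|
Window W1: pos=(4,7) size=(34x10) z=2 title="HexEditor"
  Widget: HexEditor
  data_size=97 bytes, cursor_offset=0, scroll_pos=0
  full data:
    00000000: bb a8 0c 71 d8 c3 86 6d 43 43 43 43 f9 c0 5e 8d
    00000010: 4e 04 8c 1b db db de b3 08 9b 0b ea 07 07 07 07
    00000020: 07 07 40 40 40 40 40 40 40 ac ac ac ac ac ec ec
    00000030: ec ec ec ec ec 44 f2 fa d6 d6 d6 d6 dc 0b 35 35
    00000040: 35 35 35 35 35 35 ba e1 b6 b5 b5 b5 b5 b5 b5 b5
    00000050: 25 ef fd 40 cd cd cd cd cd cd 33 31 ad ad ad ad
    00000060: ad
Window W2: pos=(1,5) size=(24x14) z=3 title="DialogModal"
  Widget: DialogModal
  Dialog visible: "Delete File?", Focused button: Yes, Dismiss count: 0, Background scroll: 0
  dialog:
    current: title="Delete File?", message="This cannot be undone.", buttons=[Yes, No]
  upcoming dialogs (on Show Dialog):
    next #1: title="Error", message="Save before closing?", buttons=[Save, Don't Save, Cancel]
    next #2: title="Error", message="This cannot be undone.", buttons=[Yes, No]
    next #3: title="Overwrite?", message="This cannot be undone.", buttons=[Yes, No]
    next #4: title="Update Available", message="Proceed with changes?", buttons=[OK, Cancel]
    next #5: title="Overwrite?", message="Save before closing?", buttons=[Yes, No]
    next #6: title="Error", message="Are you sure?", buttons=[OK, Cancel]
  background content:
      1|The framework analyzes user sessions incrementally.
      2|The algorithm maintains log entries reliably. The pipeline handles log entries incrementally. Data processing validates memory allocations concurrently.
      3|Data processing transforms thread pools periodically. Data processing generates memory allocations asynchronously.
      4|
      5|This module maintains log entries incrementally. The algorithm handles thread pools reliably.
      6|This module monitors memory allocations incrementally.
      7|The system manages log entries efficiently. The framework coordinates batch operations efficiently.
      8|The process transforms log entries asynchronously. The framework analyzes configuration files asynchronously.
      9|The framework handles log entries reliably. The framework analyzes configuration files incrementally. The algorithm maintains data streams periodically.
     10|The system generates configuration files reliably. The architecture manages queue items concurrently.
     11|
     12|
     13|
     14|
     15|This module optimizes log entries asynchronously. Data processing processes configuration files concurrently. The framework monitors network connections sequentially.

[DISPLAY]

                                                   
                                                   
                                                   
                                                   
━━━━━━━━━━━━━━━━━━┓━━━━━━━━━━━━━━━━━━━━━━┓         
logModal          ┃tor                   ┃         
──────────────────┨━━━━━━━━━━━━┓─────────┨         
framework analyzes┃            ┃.........┃         
algorithm maintain┃────────────┨.........┃         
───────────────┐sf┃1 d8 c3 86 6┃.........┃         
 Delete File?  │  ┃b db db de b┃.........┃         
his cannot be u│s ┃0 40 40 40 4┃.........┃         
  [Yes]  No    │ m┃c ec 44 f2 f┃.........┃         
───────────────┘og┃5 35 35 ba e┃.........┃         
process transforms┃0 cd cd cd c┃^.~......┃         
framework handles ┃━━━━━━━━━━━━┛.^.......┃         


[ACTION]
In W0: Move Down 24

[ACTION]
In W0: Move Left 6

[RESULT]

                                                   
                                                   
                                                   
                                                   
━━━━━━━━━━━━━━━━━━┓━━━━━━━━━━━━━━━━━━━━━━┓         
logModal          ┃tor                   ┃         
──────────────────┨━━━━━━━━━━━━┓─────────┨         
framework analyzes┃            ┃.........┃         
algorithm maintain┃────────────┨.......♣.┃         
───────────────┐sf┃1 d8 c3 86 6┃.........┃         
 Delete File?  │  ┃b db db de b┃.......♣♣┃         
his cannot be u│s ┃0 40 40 40 4┃.^.....♣♣┃         
  [Yes]  No    │ m┃c ec 44 f2 f┃..^......┃         
───────────────┘og┃5 35 35 ba e┃.........┃         
process transforms┃0 cd cd cd c┃         ┃         
framework handles ┃━━━━━━━━━━━━┛         ┃         


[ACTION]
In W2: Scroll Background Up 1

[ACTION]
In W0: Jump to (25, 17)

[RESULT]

                                                   
                                                   
                                                   
                                                   
━━━━━━━━━━━━━━━━━━┓━━━━━━━━━━━━━━━━━━━━━━┓         
logModal          ┃tor                   ┃         
──────────────────┨━━━━━━━━━━━━┓─────────┨         
framework analyzes┃            ┃...      ┃         
algorithm maintain┃────────────┨...      ┃         
───────────────┐sf┃1 d8 c3 86 6┃...      ┃         
 Delete File?  │  ┃b db db de b┃...      ┃         
his cannot be u│s ┃0 40 40 40 4┃...      ┃         
  [Yes]  No    │ m┃c ec 44 f2 f┃...      ┃         
───────────────┘og┃5 35 35 ba e┃...      ┃         
process transforms┃0 cd cd cd c┃...      ┃         
framework handles ┃━━━━━━━━━━━━┛...      ┃         
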